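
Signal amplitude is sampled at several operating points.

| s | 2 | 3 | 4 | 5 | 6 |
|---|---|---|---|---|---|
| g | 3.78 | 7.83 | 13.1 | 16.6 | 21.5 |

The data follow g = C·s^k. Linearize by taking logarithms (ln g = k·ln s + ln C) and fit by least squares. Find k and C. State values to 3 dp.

Linearized form: ln g = k·ln s + ln C. From the 5 transformed points,
Over the data: Σln s = 6.5793, Σ(ln s)² = 9.4099, Σln g = 11.8378, Σln s·ln g = 16.7678.
Normal system: [[9.4099, 6.5793]; [6.5793, 5]]·[k, ln C]ᵀ = [16.7678, 11.8378]ᵀ.
Solving (det = 3.7630): k = 1.58259, ln C = 0.28509, so C = exp(0.28509) = 1.32989.

k = 1.583, C = 1.330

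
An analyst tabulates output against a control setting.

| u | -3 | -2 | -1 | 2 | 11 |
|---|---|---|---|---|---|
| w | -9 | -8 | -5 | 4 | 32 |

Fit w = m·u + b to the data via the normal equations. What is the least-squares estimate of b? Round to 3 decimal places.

b = -1.409

With design matrix A, AᵀA = [[139, 7]; [7, 5]] and Aᵀw = [408, 14]ᵀ.
Eliminating b: 5·(row 1) − 7·(row 2) gives 646·m = 5·408 − 7·14 = 1942, so m = 971/323.
Then b = (14 − 7·(971/323))/5 = -455/323.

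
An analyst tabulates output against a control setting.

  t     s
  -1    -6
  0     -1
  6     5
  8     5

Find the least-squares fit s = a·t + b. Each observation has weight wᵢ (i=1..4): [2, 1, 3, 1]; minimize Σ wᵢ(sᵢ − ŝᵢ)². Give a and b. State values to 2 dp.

Setting ∂/∂a … = 0 gives: 174·a + 24·b = 142;  24·a + 7·b = 7.
Determinant 174·7 − 24² = 642.
a = (142·7 − 24·7)/642 = 413/321; b = (174·7 − 24·142)/642 = -365/107.

a = 1.29, b = -3.41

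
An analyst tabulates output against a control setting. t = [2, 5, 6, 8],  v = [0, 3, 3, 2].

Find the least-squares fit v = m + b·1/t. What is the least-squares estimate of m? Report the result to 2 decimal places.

From the data, Σ1 = 4, Σ1/t = 119/120, Σ1/t·1/t = 4801/14400.
For Mᵀv: Σv = 8, Σ1/t·v = 27/20.
Eliminating b: (4801/14400)·(row 1) − (119/120)·(row 2) gives (1681/4800)·m = (4801/14400)·8 − (119/120)·(27/20) = 1913/1440, so m = 19130/5043.
Then b = ((27/20) − (119/120)·(19130/5043))/(4801/14400) = -12160/1681.

m = 3.79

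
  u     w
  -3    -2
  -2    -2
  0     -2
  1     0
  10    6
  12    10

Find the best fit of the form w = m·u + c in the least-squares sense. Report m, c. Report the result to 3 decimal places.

MᵀM·[m, c]ᵀ = Mᵀw reads: 258·m + 18·c = 190;  18·m + 6·c = 10.
Δ = 258·6 − 18² = 1224.
m = (190·6 − 18·10)/1224 = 40/51; c = (258·10 − 18·190)/1224 = -35/51.

m = 0.784, c = -0.686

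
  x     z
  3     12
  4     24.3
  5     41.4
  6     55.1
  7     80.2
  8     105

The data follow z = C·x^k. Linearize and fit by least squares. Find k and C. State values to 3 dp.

With ln zᵢ as the transformed response and ln xᵢ as the regressor:
XᵀX = [[17.0401, 9.9115]; [9.9115, 6]], rhs = [38.5382, 22.4463]ᵀ  (here Σln x = 9.9115, Σ(ln x)² = 17.0401, Σln z = 22.4463, Σln x·ln z = 38.5382).
Slope k = (n·Σln x·ln z − Σln x·Σln z)/(n·Σ(ln x)² − (Σln x)²) = (6·38.5382 − 9.9115·22.4463)/4.0036 = 2.18650; ln C = (Σln z − k·Σln x)/n = 0.12915, so C = exp(0.12915) = 1.13786.

k = 2.187, C = 1.138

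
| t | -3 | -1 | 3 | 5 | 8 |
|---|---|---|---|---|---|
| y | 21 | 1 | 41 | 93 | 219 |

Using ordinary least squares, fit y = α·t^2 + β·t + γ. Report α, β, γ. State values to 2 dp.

Normal-equation sums: Σt^2·t^2 = 4884, Σt^2·t = 636, Σt^2 = 108, Σt·t = 108, Σt = 12, Σ1 = 5.
And Σt^2·y = 16900, Σt·y = 2276, Σy = 375.
Solving the 3×3 system (Gaussian elimination) gives α = 1328/447, β = 1448/447, γ = 455/149.

α = 2.97, β = 3.24, γ = 3.05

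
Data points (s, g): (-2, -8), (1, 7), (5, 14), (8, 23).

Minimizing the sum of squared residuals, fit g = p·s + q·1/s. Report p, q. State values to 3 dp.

p = 2.764, q = 4.305

Compute the Gram sums: Σs·s = 94, Σs·1/s = 4, Σ1/s·1/s = 2089/1600.
Right-hand side: Σs·g = 277, Σ1/s·g = 667/40.
So AᵀA·[p, q]ᵀ = Aᵀg: [[94, 4]; [4, 2089/1600]]·[p, q]ᵀ = [277, 667/40]ᵀ.
det = 94·(2089/1600) − 4² = 85383/800.
p = (277·(2089/1600) − 4·(667/40))/(85383/800) = 52437/18974; q = (94·(667/40) − 4·277)/(85383/800) = 40840/9487.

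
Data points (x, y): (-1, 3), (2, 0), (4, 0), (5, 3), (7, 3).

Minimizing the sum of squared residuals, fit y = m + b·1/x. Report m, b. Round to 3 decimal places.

Normal-equation sums: Σ1 = 5, Σ1/x = 13/140, Σ1/x·1/x = 26909/19600.
Right-hand side: Σy = 9, Σ1/x·y = -69/35.
Normal equations: [[5, 13/140]; [13/140, 26909/19600]]·[m, b]ᵀ = [9, -69/35]ᵀ.
Eliminating b: (26909/19600)·(row 1) − (13/140)·(row 2) gives (16797/2450)·m = (26909/19600)·9 − (13/140)·(-69/35) = 245769/19600, so m = 81923/44792.
Then b = ((-69/35) − (13/140)·(81923/44792))/(26909/19600) = -17465/11198.

m = 1.829, b = -1.560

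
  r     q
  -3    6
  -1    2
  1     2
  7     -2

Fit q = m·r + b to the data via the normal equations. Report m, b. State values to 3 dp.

m = -0.714, b = 2.714

Sums needed: Σr·r = 60, Σr = 4, Σ1 = 4.
Moment sums: Σr·q = -32, Σq = 8.
Normal equations: [[60, 4]; [4, 4]]·[m, b]ᵀ = [-32, 8]ᵀ.
det = 60·4 − 4² = 224.
m = ((-32)·4 − 4·8)/224 = -5/7; b = (60·8 − 4·(-32))/224 = 19/7.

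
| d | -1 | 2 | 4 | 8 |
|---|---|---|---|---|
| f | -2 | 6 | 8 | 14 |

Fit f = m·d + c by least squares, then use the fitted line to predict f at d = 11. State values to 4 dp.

From the data, Σd·d = 85, Σd = 13, Σ1 = 4.
And Σd·f = 158, Σf = 26.
Δ = 85·4 − 13² = 171.
m = (158·4 − 13·26)/171 = 98/57; c = (85·26 − 13·158)/171 = 52/57.
At d = 11: f̂ = (98/57)·(11) + (52/57)·(1) = 1130/57.

f̂ = 19.8246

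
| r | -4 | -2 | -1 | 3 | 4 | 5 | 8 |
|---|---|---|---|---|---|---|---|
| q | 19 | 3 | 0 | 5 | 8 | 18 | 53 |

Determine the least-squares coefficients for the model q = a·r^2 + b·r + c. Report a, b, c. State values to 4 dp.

a = 1.0038, b = -1.1156, c = -2.1439

MᵀM·[a, b, c]ᵀ = Mᵀq reads: 5331·a + 655·b + 135·c = 4331;  655·a + 135·b + 13·c = 479;  135·a + 13·b + 7·c = 106.
(Σr^2·r^2 = 5331, Σr^2·r = 655, Σr^2 = 135, Σr·r = 135, Σr = 13, Σ1 = 7, Σr^2·q = 4331, Σr·q = 479, Σq = 106.)
Solving the 3×3 system (Gaussian elimination) gives a = 488013/486178, b = -542365/486178, c = -521153/243089.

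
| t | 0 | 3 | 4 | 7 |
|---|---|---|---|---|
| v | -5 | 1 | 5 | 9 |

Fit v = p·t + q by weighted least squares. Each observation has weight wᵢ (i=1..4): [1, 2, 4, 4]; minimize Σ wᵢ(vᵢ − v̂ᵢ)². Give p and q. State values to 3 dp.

With design matrix X, XᵀWX = [[278, 50]; [50, 11]] and XᵀWv = [338, 53]ᵀ.
Determinant 278·11 − 50² = 558.
p = (338·11 − 50·53)/558 = 178/93; q = (278·53 − 50·338)/558 = -361/93.

p = 1.914, q = -3.882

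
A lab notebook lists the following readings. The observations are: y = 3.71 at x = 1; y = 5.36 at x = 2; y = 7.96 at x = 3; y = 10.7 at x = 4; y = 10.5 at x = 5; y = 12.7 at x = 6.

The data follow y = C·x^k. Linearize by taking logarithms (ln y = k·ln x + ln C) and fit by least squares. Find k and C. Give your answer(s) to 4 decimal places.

k = 0.7056, C = 3.5998

With ln yᵢ as the transformed response and ln xᵢ as the regressor:
Over the data: Σln x = 6.5793, Σ(ln x)² = 9.4099, Σln y = 12.3276, Σln x·ln y = 15.0669.
Normal system: [[9.4099, 6.5793]; [6.5793, 6]]·[k, ln C]ᵀ = [15.0669, 12.3276]ᵀ.
Δ = 9.4099·6 − (6.5793)² = 13.1729; k = (15.0669·6 − 6.5793·12.3276)/13.1729 = 0.70562, ln C = (9.4099·12.3276 − 6.5793·15.0669)/13.1729 = 1.28087, so C = exp(1.28087) = 3.59977.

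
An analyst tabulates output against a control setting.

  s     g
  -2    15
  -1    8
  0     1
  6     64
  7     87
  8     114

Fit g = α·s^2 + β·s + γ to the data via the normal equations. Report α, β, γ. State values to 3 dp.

AᵀA·[α, β, γ]ᵀ = Aᵀg reads: 7810·α + 1062·β + 154·γ = 13931;  1062·α + 154·β + 18·γ = 1867;  154·α + 18·β + 6·γ = 289.
Inverting the 3×3 Gram matrix, [α, β, γ]ᵀ = [385/193, -380/193, 1109/386]ᵀ.

α = 1.995, β = -1.969, γ = 2.873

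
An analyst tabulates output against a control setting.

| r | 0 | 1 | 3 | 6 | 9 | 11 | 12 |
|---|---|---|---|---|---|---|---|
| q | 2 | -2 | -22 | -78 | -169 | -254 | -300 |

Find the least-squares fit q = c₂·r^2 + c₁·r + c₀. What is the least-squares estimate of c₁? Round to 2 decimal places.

Compute the Gram sums: Σr^2·r^2 = 43316, Σr^2·r = 4032, Σr^2 = 392, Σr·r = 392, Σr = 42, Σ1 = 7.
Right-hand side: Σr^2·q = -90631, Σr·q = -8451, Σq = -823.
Inverting the 3×3 Gram matrix, [c₂, c₁, c₀]ᵀ = [-341/172, -7839/6020, 3807/3010]ᵀ.

c₁ = -1.30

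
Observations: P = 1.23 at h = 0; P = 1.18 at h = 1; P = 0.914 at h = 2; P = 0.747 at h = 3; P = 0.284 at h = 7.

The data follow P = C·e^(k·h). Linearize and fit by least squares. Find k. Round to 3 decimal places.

k = -0.219

Let Y = ln P. Fitting Y = k·h + ln C by least squares:
XᵀX = [[63.0000, 13.0000]; [13.0000, 5]], rhs = [-9.7009, -1.2679]ᵀ  (here Σh = 13.0000, Σ(h)² = 63.0000, Σln P = -1.2679, Σh·ln P = -9.7009).
Solving (det = 146.0000): k = -0.21933, ln C = 0.31668.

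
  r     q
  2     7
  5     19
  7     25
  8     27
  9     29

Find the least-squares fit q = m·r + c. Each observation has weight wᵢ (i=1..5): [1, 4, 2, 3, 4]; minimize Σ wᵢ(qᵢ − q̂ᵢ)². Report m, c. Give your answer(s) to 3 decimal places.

With design matrix A, AᵀWA = [[718, 96]; [96, 14]] and AᵀWq = [2436, 330]ᵀ.
Determinant 718·14 − 96² = 836.
m = (2436·14 − 96·330)/836 = 606/209; c = (718·330 − 96·2436)/836 = 771/209.

m = 2.900, c = 3.689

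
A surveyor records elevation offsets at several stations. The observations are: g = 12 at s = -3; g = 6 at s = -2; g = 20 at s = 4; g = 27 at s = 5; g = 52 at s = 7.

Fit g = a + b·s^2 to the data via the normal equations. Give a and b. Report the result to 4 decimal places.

a = 2.6755, b = 1.0060

The normal system MᵀM·[a, b]ᵀ = Mᵀg is [[5, 103]; [103, 3379]]·[a, b]ᵀ = [117, 3675]ᵀ.
det = 5·3379 − 103² = 6286.
a = (117·3379 − 103·3675)/6286 = 8409/3143; b = (5·3675 − 103·117)/6286 = 3162/3143.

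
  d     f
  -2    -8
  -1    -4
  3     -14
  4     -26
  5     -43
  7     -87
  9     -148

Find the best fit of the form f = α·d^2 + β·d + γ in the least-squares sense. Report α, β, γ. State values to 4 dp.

α = -1.9425, β = 1.0198, γ = 0.5533

From the data, Σd^2·d^2 = 9941, Σd^2·d = 1279, Σd^2 = 185, Σd·d = 185, Σd = 25, Σ1 = 7.
Right-hand side: Σd^2·f = -17904, Σd·f = -2282, Σf = -330.
So MᵀM·[α, β, γ]ᵀ = Mᵀf: [[9941, 1279, 185]; [1279, 185, 25]; [185, 25, 7]]·[α, β, γ]ᵀ = [-17904, -2282, -330]ᵀ.
Row-reducing yields α = -344171/177177, β = 180682/177177, γ = 32675/59059.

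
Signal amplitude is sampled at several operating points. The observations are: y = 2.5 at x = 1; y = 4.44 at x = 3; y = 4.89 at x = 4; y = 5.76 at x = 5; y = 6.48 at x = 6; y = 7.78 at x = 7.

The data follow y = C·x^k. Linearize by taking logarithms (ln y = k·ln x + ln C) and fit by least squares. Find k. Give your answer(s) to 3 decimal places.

Let Y = ln y. Fitting Y = k·ln x + ln C by least squares:
Sums: Σln x = 7.8320, Σ(ln x)² = 12.7160, Σln y = 9.6654, Σln x·ln y = 13.9964.
Normal system: [[12.7160, 7.8320]; [7.8320, 6]]·[k, ln C]ᵀ = [13.9964, 9.6654]ᵀ.
Solving (det = 14.9557): k = 0.55360, ln C = 0.88826.

k = 0.554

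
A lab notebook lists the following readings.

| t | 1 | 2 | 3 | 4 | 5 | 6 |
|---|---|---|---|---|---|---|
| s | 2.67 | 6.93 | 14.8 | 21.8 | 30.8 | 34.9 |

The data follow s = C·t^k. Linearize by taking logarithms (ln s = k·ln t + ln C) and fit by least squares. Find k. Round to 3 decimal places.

k = 1.489

Let Y = ln s. Fitting Y = k·ln t + ln C by least squares:
Σln t = 6.5793, Σ(ln t)² = 9.4099, Σln s = 15.6745, Σln t·ln s = 20.4562.
Equations: 9.4099·k + 6.5793·ln C = 20.4562;  6.5793·k + 6·ln C = 15.6745.
Solving (det = 13.1729): k = 1.48873, ln C = 0.97996.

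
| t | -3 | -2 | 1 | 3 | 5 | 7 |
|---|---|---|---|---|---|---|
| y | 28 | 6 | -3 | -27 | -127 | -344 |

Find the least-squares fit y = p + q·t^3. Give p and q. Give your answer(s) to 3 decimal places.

p = -0.888, q = -1.001

With design matrix A, AᵀA = [[6, 461]; [461, 134797]] and Aᵀy = [-467, -135403]ᵀ.
Δ = 6·134797 − 461² = 596261.
p = ((-467)·134797 − 461·(-135403))/596261 = -529416/596261; q = (6·(-135403) − 461·(-467))/596261 = -597131/596261.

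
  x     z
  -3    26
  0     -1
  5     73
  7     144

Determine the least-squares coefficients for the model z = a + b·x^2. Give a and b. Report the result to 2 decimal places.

a = -0.84, b = 2.96

Compute the Gram sums: Σ1 = 4, Σx^2 = 83, Σx^2·x^2 = 3107.
For Aᵀz: Σz = 242, Σx^2·z = 9115.
det = 4·3107 − 83² = 5539.
a = (242·3107 − 83·9115)/5539 = -4651/5539; b = (4·9115 − 83·242)/5539 = 16374/5539.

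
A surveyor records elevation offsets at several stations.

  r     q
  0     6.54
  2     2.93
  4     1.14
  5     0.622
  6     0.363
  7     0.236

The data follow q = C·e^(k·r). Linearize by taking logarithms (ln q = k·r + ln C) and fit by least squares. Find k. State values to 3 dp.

Linearized form: ln q = k·r + ln C. From the 6 transformed points,
Σr = 24.0000, Σ(r)² = 130.0000, Σln q = 0.1519, Σr·ln q = -15.8875.
Equations: 130.0000·k + 24.0000·ln C = -15.8875;  24.0000·k + 6·ln C = 0.1519.
Δ = 130.0000·6 − (24.0000)² = 204.0000; k = (-15.8875·6 − 24.0000·0.1519)/204.0000 = -0.48515, ln C = (130.0000·0.1519 − 24.0000·-15.8875)/204.0000 = 1.96591.

k = -0.485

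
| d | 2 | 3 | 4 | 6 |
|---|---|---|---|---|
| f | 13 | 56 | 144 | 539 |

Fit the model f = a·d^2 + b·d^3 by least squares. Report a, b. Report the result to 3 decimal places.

a = -2.744, b = 2.952

The normal equations are: 1649·a + 9075·b = 22264;  9075·a + 51545·b = 127256.
(Σd^2·d^2 = 1649, Σd^2·d^3 = 9075, Σd^3·d^3 = 51545, Σd^2·f = 22264, Σd^3·f = 127256.)
Eliminating b: 51545·(row 1) − 9075·(row 2) gives 2642080·a = 51545·22264 − 9075·127256 = -7250320, so a = -12947/4718.
Then b = (127256 − 9075·(-12947/4718))/51545 = 69637/23590.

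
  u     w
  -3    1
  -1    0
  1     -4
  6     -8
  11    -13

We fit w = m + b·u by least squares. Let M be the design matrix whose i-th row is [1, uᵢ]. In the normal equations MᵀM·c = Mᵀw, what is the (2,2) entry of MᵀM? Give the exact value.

168

Row 2 ↔ basis u, column 2 ↔ basis u, so (MᵀM)_{2,2} = Σᵢ (u)·(u) = (-3)·(-3) + (-1)·(-1) + (1)·(1) + (6)·(6) + (11)·(11) = 168.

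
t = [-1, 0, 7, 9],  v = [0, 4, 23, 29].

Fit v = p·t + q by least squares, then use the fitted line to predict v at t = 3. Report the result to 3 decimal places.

Compute the Gram sums: Σt·t = 131, Σt = 15, Σ1 = 4.
Moment sums: Σt·v = 422, Σv = 56.
So XᵀX·[p, q]ᵀ = Xᵀv: [[131, 15]; [15, 4]]·[p, q]ᵀ = [422, 56]ᵀ.
det = 131·4 − 15² = 299.
p = (422·4 − 15·56)/299 = 848/299; q = (131·56 − 15·422)/299 = 1006/299.
At t = 3: v̂ = (848/299)·(3) + (1006/299)·(1) = 3550/299.

v̂ = 11.873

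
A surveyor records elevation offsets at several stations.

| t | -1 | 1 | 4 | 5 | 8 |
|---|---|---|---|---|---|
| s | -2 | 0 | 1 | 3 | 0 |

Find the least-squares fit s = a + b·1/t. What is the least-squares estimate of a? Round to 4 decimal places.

a = 0.2532

Entries of XᵀX: Σ1 = 5, Σ1/t = 23/40, Σ1/t·1/t = 3389/1600.
And Σs = 2, Σ1/t·s = 57/20.
XᵀX·[a, b]ᵀ = Xᵀs becomes [[5, 23/40]; [23/40, 3389/1600]]·[a, b]ᵀ = [2, 57/20]ᵀ.
Eliminating b: (3389/1600)·(row 1) − (23/40)·(row 2) gives (513/50)·a = (3389/1600)·2 − (23/40)·(57/20) = 1039/400, so a = 1039/4104.
Then b = ((57/20) − (23/40)·(1039/4104))/(3389/1600) = 655/513.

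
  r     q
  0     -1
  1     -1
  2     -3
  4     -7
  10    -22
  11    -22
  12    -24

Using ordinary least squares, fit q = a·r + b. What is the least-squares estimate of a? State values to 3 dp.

a = -2.083

Normal-equation sums: Σr·r = 386, Σr = 40, Σ1 = 7.
Right-hand side: Σr·q = -785, Σq = -80.
Normal equations: [[386, 40]; [40, 7]]·[a, b]ᵀ = [-785, -80]ᵀ.
Eliminating b: 7·(row 1) − 40·(row 2) gives 1102·a = 7·(-785) − 40·(-80) = -2295, so a = -2295/1102.
Then b = ((-80) − 40·(-2295/1102))/7 = 260/551.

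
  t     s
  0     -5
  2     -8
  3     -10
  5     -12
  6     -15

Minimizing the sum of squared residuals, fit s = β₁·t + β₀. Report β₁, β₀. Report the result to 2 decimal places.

The normal equations are: 74·β₁ + 16·β₀ = -196;  16·β₁ + 5·β₀ = -50.
(Σt·t = 74, Σt = 16, Σ1 = 5, Σt·s = -196, Σs = -50.)
Eliminating β₀: 5·(row 1) − 16·(row 2) gives 114·β₁ = 5·(-196) − 16·(-50) = -180, so β₁ = -30/19.
Then β₀ = ((-50) − 16·(-30/19))/5 = -94/19.

β₁ = -1.58, β₀ = -4.95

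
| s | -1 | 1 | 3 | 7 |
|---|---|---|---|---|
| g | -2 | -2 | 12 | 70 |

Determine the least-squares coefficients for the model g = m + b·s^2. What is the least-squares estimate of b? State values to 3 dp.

b = 1.492

The normal equations are: 4·m + 60·b = 78;  60·m + 2484·b = 3534.
(Σ1 = 4, Σs^2 = 60, Σs^2·s^2 = 2484, Σg = 78, Σs^2·g = 3534.)
Eliminating b: 2484·(row 1) − 60·(row 2) gives 6336·m = 2484·78 − 60·3534 = -18288, so m = -127/44.
Then b = (3534 − 60·(-127/44))/2484 = 197/132.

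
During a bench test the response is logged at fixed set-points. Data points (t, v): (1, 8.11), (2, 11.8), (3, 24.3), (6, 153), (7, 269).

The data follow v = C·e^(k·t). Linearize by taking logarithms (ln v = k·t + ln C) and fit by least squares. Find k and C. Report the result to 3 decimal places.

k = 0.601, C = 4.017

With ln vᵢ as the transformed response and tᵢ as the regressor:
Over the data: Σt = 19.0000, Σ(t)² = 99.0000, Σln v = 18.3768, Σt·ln v = 85.9463.
Normal system: [[99.0000, 19.0000]; [19.0000, 5]]·[k, ln C]ᵀ = [85.9463, 18.3768]ᵀ.
Solving (det = 134.0000): k = 0.60128, ln C = 1.39049, so C = exp(1.39049) = 4.01680.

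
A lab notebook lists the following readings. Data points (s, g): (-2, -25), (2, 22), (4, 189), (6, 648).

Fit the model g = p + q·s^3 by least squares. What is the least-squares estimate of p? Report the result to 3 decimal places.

Sums needed: Σ1 = 4, Σs^3 = 280, Σs^3·s^3 = 50880.
Moment sums: Σg = 834, Σs^3·g = 152440.
Δ = 4·50880 − 280² = 125120.
p = (834·50880 − 280·152440)/125120 = -779/391; q = (4·152440 − 280·834)/125120 = 4703/1564.

p = -1.992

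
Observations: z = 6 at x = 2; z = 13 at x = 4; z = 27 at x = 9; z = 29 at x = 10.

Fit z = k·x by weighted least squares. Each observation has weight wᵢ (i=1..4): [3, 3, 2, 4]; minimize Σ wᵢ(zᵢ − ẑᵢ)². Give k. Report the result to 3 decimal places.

k = 2.955

MᵀWM·[k]ᵀ = MᵀWz reads: 622·k = 1838.
Hence k = 1838 / 622 ≈ 2.95498.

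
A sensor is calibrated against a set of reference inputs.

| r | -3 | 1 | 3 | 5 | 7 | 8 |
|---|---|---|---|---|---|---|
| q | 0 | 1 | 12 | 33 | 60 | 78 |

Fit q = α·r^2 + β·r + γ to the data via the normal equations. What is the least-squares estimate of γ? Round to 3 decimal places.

γ = -2.591

The normal equations are: 7285·α + 981·β + 157·γ = 8866;  981·α + 157·β + 21·γ = 1246;  157·α + 21·β + 6·γ = 184.
Inverting the 3×3 Gram matrix, [α, β, γ]ᵀ = [23557/23722, 49291/23722, -30726/11861]ᵀ.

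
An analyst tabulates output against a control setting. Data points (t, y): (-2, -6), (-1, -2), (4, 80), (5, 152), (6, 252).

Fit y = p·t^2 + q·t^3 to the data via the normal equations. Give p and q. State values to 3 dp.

XᵀX·[p, q]ᵀ = Xᵀy reads: 2194·p + 11892·q = 14126;  11892·p + 66442·q = 78602.
Determinant 2194·66442 − 11892² = 4354084.
p = (14126·66442 − 11892·78602)/4354084 = 956177/1088521; q = (2194·78602 − 11892·14126)/4354084 = 1116599/1088521.

p = 0.878, q = 1.026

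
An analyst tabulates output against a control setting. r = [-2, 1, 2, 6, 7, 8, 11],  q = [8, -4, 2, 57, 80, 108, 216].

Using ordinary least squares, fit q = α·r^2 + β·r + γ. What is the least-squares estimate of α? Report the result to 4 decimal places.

From the data, Σr^2·r^2 = 22467, Σr^2·r = 2403, Σr^2 = 279, Σr·r = 279, Σr = 33, Σ1 = 7.
And Σr^2·q = 39056, Σr·q = 4126, Σq = 467.
So XᵀX·[α, β, γ]ᵀ = Xᵀq: [[22467, 2403, 279]; [2403, 279, 33]; [279, 33, 7]]·[α, β, γ]ᵀ = [39056, 4126, 467]ᵀ.
Solving the 3×3 system (Gaussian elimination) gives α = 55739/28182, β = -466219/253638, γ = -145868/42273.

α = 1.9778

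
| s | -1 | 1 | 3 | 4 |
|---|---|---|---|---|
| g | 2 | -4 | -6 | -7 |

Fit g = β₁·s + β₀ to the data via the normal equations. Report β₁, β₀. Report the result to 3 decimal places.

β₁ = -1.746, β₀ = -0.695

Normal-equation sums: Σs·s = 27, Σs = 7, Σ1 = 4.
Moment sums: Σs·g = -52, Σg = -15.
So MᵀM·[β₁, β₀]ᵀ = Mᵀg: [[27, 7]; [7, 4]]·[β₁, β₀]ᵀ = [-52, -15]ᵀ.
Determinant 27·4 − 7² = 59.
β₁ = ((-52)·4 − 7·(-15))/59 = -103/59; β₀ = (27·(-15) − 7·(-52))/59 = -41/59.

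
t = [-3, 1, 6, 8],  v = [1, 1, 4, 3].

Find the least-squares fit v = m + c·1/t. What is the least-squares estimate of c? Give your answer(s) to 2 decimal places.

The normal system MᵀM·[m, c]ᵀ = Mᵀv is [[4, 23/24]; [23/24, 665/576]]·[m, c]ᵀ = [9, 41/24]ᵀ.
Δ = 4·(665/576) − (23/24)² = 2131/576.
m = (9·(665/576) − (23/24)·(41/24))/(2131/576) = 5042/2131; c = (4·(41/24) − (23/24)·9)/(2131/576) = -1032/2131.

c = -0.48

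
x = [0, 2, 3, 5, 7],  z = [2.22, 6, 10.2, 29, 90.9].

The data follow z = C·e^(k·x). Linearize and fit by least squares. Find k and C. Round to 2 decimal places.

k = 0.53, C = 2.13

With ln zᵢ as the transformed response and xᵢ as the regressor:
Σx = 17.0000, Σ(x)² = 87.0000, Σln z = 12.7887, Σx·ln z = 58.9555.
Equations: 87.0000·k + 17.0000·ln C = 58.9555;  17.0000·k + 5·ln C = 12.7887.
Solving (det = 146.0000): k = 0.52993, ln C = 0.75599, so C = exp(0.75599) = 2.12972.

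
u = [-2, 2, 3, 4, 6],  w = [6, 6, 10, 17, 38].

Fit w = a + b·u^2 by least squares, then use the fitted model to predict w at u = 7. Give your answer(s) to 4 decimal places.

With design matrix X, XᵀX = [[5, 69]; [69, 1665]] and Xᵀw = [77, 1778]ᵀ.
Eliminating b: 1665·(row 1) − 69·(row 2) gives 3564·a = 1665·77 − 69·1778 = 5523, so a = 1841/1188.
Then b = (1778 − 69·(1841/1188))/1665 = 3577/3564.
At u = 7: ŵ = (1841/1188)·(1) + (3577/3564)·(49) = 4109/81.

ŵ = 50.7284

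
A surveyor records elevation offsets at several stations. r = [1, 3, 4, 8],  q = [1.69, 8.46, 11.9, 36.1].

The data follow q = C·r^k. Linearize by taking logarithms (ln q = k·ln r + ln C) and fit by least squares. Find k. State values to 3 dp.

Taking logs, ln q = k·ln r + ln C, so regress ln q on ln r.
Sums: Σln r = 4.5643, Σ(ln r)² = 7.4528, Σln q = 8.7229, Σln r·ln q = 13.2366.
Normal system: [[7.4528, 4.5643]; [4.5643, 4]]·[k, ln C]ᵀ = [13.2366, 8.7229]ᵀ.
Slope k = (n·Σln r·ln q − Σln r·Σln q)/(n·Σ(ln r)² − (Σln r)²) = (4·13.2366 − 4.5643·8.7229)/8.9781 = 1.46268; ln C = (Σln q − k·Σln r)/n = 0.51168.

k = 1.463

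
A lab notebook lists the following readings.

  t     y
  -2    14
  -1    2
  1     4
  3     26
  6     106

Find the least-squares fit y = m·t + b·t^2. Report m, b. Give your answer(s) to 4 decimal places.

m = -0.4121, b = 3.0171

Forming XᵀX = [[51, 235]; [235, 1395]] and Xᵀy = [688, 4112]ᵀ gives XᵀX·[m, b]ᵀ = Xᵀy.
Eliminating b: 1395·(row 1) − 235·(row 2) gives 15920·m = 1395·688 − 235·4112 = -6560, so m = -82/199.
Then b = (4112 − 235·(-82/199))/1395 = 3002/995.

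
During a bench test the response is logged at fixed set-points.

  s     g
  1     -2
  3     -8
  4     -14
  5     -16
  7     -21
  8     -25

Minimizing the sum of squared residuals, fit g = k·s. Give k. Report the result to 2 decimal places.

k = -3.10

Sums needed: Σs·s = 164.
And Σs·g = -509.
Normal equations: [[164]]·[k]ᵀ = [-509]ᵀ.
k = (-509)/164 = -3.10366.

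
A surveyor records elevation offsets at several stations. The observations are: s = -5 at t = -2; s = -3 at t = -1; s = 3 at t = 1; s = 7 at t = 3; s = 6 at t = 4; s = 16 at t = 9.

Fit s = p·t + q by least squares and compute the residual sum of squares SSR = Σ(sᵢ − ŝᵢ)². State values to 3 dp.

Sums needed: Σt·t = 112, Σt = 14, Σ1 = 6.
Right-hand side: Σt·s = 205, Σs = 24.
Determinant 112·6 − 14² = 476.
p = (205·6 − 14·24)/476 = 447/238; q = (112·24 − 14·205)/476 = -13/34.
Residuals: -205/238, -88/119, 179/119, 208/119, -269/238, -62/119; SSR = 1941/238.

SSR = 8.155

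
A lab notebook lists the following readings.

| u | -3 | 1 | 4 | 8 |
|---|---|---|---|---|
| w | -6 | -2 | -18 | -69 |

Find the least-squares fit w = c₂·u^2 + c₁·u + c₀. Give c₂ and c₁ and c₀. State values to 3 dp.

The normal system XᵀX·[c₂, c₁, c₀]ᵀ = Xᵀw is [[4434, 550, 90]; [550, 90, 10]; [90, 10, 4]]·[c₂, c₁, c₀]ᵀ = [-4760, -608, -95]ᵀ.
Inverting the 3×3 Gram matrix, [c₂, c₁, c₀]ᵀ = [-55/56, -221/280, 9/28]ᵀ.

c₂ = -0.982, c₁ = -0.789, c₀ = 0.321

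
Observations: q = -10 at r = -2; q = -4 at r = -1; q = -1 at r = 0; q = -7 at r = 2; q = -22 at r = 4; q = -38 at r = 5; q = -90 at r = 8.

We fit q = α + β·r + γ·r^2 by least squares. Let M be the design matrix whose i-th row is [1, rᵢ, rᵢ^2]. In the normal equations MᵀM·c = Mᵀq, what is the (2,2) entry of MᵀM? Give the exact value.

Row 2 ↔ basis r, column 2 ↔ basis r, so (MᵀM)_{2,2} = Σᵢ (r)·(r) = (-2)·(-2) + (-1)·(-1) + (0)·(0) + (2)·(2) + (4)·(4) + (5)·(5) + (8)·(8) = 114.

114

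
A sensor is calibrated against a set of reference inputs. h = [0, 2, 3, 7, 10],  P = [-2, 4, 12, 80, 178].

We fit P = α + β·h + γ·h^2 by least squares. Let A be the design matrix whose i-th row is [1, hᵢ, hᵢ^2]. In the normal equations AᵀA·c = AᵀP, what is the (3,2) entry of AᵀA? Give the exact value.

1378

Row 3 ↔ basis h^2, column 2 ↔ basis h, so (AᵀA)_{3,2} = Σᵢ (h^2)·(h) = (0)·(0) + (4)·(2) + (9)·(3) + (49)·(7) + (100)·(10) = 1378.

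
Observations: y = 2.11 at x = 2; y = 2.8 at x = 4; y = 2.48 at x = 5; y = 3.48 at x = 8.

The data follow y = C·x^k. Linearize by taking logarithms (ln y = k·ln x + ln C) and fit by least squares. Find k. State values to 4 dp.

With ln yᵢ as the transformed response and ln xᵢ as the regressor:
Σln x = 5.7683, Σ(ln x)² = 9.3166, Σln y = 3.9316, Σln x·ln y = 5.9998.
Normal system: [[9.3166, 5.7683]; [5.7683, 4]]·[k, ln C]ᵀ = [5.9998, 3.9316]ᵀ.
Δ = 9.3166·4 − (5.7683)² = 3.9930; k = (5.9998·4 − 5.7683·3.9316)/3.9930 = 0.33074, ln C = (9.3166·3.9316 − 5.7683·5.9998)/3.9930 = 0.50595.

k = 0.3307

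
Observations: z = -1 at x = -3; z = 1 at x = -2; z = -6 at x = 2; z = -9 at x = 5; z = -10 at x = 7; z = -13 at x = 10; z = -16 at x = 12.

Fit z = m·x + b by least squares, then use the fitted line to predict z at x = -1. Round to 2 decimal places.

ẑ = -1.98

With design matrix M, MᵀM = [[335, 31]; [31, 7]] and Mᵀz = [-448, -54]ᵀ.
Δ = 335·7 − 31² = 1384.
m = ((-448)·7 − 31·(-54))/1384 = -731/692; b = (335·(-54) − 31·(-448))/1384 = -2101/692.
At x = -1: ẑ = (-731/692)·(-1) + (-2101/692)·(1) = -685/346.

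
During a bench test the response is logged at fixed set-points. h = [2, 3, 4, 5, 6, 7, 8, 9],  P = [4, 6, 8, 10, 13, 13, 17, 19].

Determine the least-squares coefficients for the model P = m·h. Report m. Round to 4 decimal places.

From the data, Σh·h = 284.
Right-hand side: Σh·P = 584.
MᵀM·[m]ᵀ = MᵀP becomes [[284]]·[m]ᵀ = [584]ᵀ.
Hence m = 584 / 284 ≈ 2.05634.

m = 2.0563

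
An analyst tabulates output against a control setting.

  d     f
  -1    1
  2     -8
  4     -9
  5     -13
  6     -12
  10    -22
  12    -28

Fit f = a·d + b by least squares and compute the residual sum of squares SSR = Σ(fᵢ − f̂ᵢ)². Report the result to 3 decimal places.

Sums needed: Σd·d = 326, Σd = 38, Σ1 = 7.
Right-hand side: Σd·f = -746, Σf = -91.
So AᵀA·[a, b]ᵀ = Aᵀf: [[326, 38]; [38, 7]]·[a, b]ᵀ = [-746, -91]ᵀ.
Determinant 326·7 − 38² = 838.
a = ((-746)·7 − 38·(-91))/838 = -882/419; b = (326·(-91) − 38·(-746))/838 = -659/419.
Residuals: 196/419, -929/419, 416/419, -378/419, 923/419, 261/419, -489/419; SSR = 5672/419.

SSR = 13.537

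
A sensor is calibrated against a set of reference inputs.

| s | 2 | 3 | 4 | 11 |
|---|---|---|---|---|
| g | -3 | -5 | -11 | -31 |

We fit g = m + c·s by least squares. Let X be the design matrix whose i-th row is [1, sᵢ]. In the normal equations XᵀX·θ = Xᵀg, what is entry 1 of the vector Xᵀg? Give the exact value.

-50

Entry 1 ↔ basis 1, so (Xᵀg)_{1} = Σᵢ gᵢ = (1)·(-3) + (1)·(-5) + (1)·(-11) + (1)·(-31) = -50.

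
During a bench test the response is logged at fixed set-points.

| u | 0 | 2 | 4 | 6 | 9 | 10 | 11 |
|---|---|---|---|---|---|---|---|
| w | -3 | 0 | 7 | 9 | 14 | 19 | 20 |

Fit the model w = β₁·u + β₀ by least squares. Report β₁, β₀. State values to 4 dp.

Entries of MᵀM: Σu·u = 358, Σu = 42, Σ1 = 7.
For Mᵀw: Σu·w = 618, Σw = 66.
So MᵀM·[β₁, β₀]ᵀ = Mᵀw: [[358, 42]; [42, 7]]·[β₁, β₀]ᵀ = [618, 66]ᵀ.
Determinant 358·7 − 42² = 742.
β₁ = (618·7 − 42·66)/742 = 111/53; β₀ = (358·66 − 42·618)/742 = -1164/371.

β₁ = 2.0943, β₀ = -3.1375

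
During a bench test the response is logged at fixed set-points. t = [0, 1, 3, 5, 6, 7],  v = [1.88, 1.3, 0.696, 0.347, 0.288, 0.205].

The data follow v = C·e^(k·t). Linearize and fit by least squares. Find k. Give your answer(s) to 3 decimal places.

k = -0.315

Let Y = ln v. Fitting Y = k·t + ln C by least squares:
AᵀA = [[120.0000, 22.0000]; [22.0000, 6]], rhs = [-24.6790, -3.3567]ᵀ  (here Σt = 22.0000, Σ(t)² = 120.0000, Σln v = -3.3567, Σt·ln v = -24.6790).
Solving (det = 236.0000): k = -0.31452, ln C = 0.59377.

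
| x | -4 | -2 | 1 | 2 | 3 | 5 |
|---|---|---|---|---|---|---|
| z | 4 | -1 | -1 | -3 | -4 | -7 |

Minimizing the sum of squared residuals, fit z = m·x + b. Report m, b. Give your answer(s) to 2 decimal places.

Forming MᵀM = [[59, 5]; [5, 6]] and Mᵀz = [-68, -12]ᵀ gives MᵀM·[m, b]ᵀ = Mᵀz.
Eliminating b: 6·(row 1) − 5·(row 2) gives 329·m = 6·(-68) − 5·(-12) = -348, so m = -348/329.
Then b = ((-12) − 5·(-348/329))/6 = -368/329.

m = -1.06, b = -1.12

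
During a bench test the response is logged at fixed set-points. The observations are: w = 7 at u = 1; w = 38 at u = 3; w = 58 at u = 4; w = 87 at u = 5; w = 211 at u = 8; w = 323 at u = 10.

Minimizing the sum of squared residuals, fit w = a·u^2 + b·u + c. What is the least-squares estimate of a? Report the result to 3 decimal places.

a = 2.997

With design matrix A, AᵀA = [[15059, 1729, 215]; [1729, 215, 31]; [215, 31, 6]] and Aᵀw = [49256, 5706, 724]ᵀ.
Row-reducing yields a = 190223/63480, b = 130757/63480, c = 28003/10580.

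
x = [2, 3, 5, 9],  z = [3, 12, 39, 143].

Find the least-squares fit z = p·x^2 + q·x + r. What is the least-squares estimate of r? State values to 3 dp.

r = -0.716

Sums needed: Σx^2·x^2 = 7283, Σx^2·x = 889, Σx^2 = 119, Σx·x = 119, Σx = 19, Σ1 = 4.
Right-hand side: Σx^2·z = 12678, Σx·z = 1524, Σz = 197.
Row-reducing yields p = 185/93, q = -902/465, r = -111/155.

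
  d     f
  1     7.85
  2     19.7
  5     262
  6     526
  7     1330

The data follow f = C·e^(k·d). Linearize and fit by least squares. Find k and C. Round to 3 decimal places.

k = 0.848, C = 3.500

Linearized form: ln f = k·d + ln C. From the 5 transformed points,
XᵀX = [[115.0000, 21.0000]; [21.0000, 5]], rhs = [123.8058, 24.0677]ᵀ  (here Σd = 21.0000, Σ(d)² = 115.0000, Σln f = 24.0677, Σd·ln f = 123.8058).
Solving (det = 134.0000): k = 0.84781, ln C = 1.25272, so C = exp(1.25272) = 3.49985.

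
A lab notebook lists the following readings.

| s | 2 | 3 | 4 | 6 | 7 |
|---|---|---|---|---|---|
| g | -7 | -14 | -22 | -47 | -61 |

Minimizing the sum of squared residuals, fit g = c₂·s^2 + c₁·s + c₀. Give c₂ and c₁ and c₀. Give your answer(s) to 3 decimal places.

Setting ∂/∂c₂ … = 0 gives: 4050·c₂ + 658·c₁ + 114·c₀ = -5187;  658·c₂ + 114·c₁ + 22·c₀ = -853;  114·c₂ + 22·c₁ + 5·c₀ = -151.
Inverting the 3×3 Gram matrix, [c₂, c₁, c₀]ᵀ = [-629/616, -1035/616, 73/154]ᵀ.

c₂ = -1.021, c₁ = -1.680, c₀ = 0.474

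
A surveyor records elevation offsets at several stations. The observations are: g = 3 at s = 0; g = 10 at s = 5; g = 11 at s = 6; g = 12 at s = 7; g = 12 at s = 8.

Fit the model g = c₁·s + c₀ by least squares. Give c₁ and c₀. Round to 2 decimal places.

Entries of XᵀX: Σs·s = 174, Σs = 26, Σ1 = 5.
Right-hand side: Σs·g = 296, Σg = 48.
So XᵀX·[c₁, c₀]ᵀ = Xᵀg: [[174, 26]; [26, 5]]·[c₁, c₀]ᵀ = [296, 48]ᵀ.
Eliminating c₀: 5·(row 1) − 26·(row 2) gives 194·c₁ = 5·296 − 26·48 = 232, so c₁ = 116/97.
Then c₀ = (48 − 26·(116/97))/5 = 328/97.

c₁ = 1.20, c₀ = 3.38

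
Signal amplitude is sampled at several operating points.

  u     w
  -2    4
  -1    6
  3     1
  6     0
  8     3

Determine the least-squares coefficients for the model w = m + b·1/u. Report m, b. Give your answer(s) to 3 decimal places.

m = 2.123, b = -3.869

Forming XᵀX = [[5, -7/8]; [-7/8, 809/576]] and Xᵀw = [14, -175/24]ᵀ gives XᵀX·[m, b]ᵀ = Xᵀw.
Δ = 5·(809/576) − (-7/8)² = 901/144.
m = (14·(809/576) − (-7/8)·(-175/24))/(901/144) = 7651/3604; b = (5·(-175/24) − (-7/8)·14)/(901/144) = -3486/901.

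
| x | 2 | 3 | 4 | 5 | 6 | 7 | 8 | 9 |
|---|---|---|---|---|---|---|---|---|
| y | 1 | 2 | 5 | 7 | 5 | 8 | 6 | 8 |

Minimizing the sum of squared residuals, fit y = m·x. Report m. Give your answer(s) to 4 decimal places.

m = 0.9472

With design matrix A, AᵀA = [[284]] and Aᵀy = [269]ᵀ.
Hence m = 269 / 284 ≈ 0.947183.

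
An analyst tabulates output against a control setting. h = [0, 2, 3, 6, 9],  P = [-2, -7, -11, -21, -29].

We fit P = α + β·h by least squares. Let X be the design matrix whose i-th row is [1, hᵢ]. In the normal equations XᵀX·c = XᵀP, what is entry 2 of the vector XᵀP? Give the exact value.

Entry 2 ↔ basis h, so (XᵀP)_{2} = Σᵢ (h)·Pᵢ = (0)·(-2) + (2)·(-7) + (3)·(-11) + (6)·(-21) + (9)·(-29) = -434.

-434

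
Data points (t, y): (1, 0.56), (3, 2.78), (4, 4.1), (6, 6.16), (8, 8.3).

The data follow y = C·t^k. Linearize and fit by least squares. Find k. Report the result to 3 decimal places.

k = 1.308

Taking logs, ln y = k·ln t + ln C, so regress ln y on ln t.
Σln t = 6.3561, Σ(ln t)² = 10.6632, Σln y = 5.7880, Σln t·ln y = 10.7375.
Equations: 10.6632·k + 6.3561·ln C = 10.7375;  6.3561·k + 5·ln C = 5.7880.
Slope k = (n·Σln t·ln y − Σln t·Σln y)/(n·Σ(ln t)² − (Σln t)²) = (5·10.7375 − 6.3561·5.7880)/12.9161 = 1.30834; ln C = (Σln y − k·Σln t)/n = -0.50560.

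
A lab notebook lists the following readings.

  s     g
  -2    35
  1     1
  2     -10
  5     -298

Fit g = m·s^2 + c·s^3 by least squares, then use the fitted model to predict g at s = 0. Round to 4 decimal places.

ĝ = 0.0000

The normal equations are: 658·m + 3126·c = -7349;  3126·m + 15754·c = -37609.
(Σs^2·s^2 = 658, Σs^2·s^3 = 3126, Σs^3·s^3 = 15754, Σs^2·g = -7349, Σs^3·g = -37609.)
Determinant 658·15754 − 3126² = 594256.
m = ((-7349)·15754 − 3126·(-37609))/594256 = 447397/148564; c = (658·(-37609) − 3126·(-7349))/594256 = -443437/148564.
At s = 0: ĝ = (447397/148564)·(0) + (-443437/148564)·(0) = 0.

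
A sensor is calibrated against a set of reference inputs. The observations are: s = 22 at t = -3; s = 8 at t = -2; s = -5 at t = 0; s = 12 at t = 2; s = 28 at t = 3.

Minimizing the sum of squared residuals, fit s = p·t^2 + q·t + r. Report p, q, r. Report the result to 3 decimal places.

p = 3.265, q = 1.000, r = -3.980

Sums needed: Σt^2·t^2 = 194, Σt^2·t = 0, Σt^2 = 26, Σt·t = 26, Σt = 0, Σ1 = 5.
For Xᵀs: Σt^2·s = 530, Σt·s = 26, Σs = 65.
XᵀX·[p, q, r]ᵀ = Xᵀs becomes [[194, 0, 26]; [0, 26, 0]; [26, 0, 5]]·[p, q, r]ᵀ = [530, 26, 65]ᵀ.
Inverting the 3×3 Gram matrix, [p, q, r]ᵀ = [160/49, 1, -195/49]ᵀ.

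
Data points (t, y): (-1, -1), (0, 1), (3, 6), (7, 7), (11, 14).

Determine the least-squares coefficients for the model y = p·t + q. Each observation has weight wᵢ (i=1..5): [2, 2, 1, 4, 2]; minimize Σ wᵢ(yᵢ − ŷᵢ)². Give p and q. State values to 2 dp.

Normal-equation sums: Σwᵢ·t·t = 449, Σwᵢ·t = 51, Σwᵢ·1 = 11.
And Σwᵢ·t·y = 524, Σwᵢ·y = 62.
Eliminating q: 11·(row 1) − 51·(row 2) gives 2338·p = 11·524 − 51·62 = 2602, so p = 1301/1169.
Then q = (62 − 51·(1301/1169))/11 = 557/1169.

p = 1.11, q = 0.48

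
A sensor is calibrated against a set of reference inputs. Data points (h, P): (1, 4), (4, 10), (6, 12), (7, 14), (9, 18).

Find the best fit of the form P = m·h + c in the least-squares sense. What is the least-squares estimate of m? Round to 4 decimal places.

Entries of AᵀA: Σh·h = 183, Σh = 27, Σ1 = 5.
Moment sums: Σh·P = 376, ΣP = 58.
So AᵀA·[m, c]ᵀ = AᵀP: [[183, 27]; [27, 5]]·[m, c]ᵀ = [376, 58]ᵀ.
Δ = 183·5 − 27² = 186.
m = (376·5 − 27·58)/186 = 157/93; c = (183·58 − 27·376)/186 = 77/31.

m = 1.6882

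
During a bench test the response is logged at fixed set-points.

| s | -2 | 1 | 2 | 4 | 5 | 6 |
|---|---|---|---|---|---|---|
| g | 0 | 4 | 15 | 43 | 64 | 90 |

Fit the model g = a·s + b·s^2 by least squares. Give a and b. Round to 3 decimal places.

a = 3.390, b = 1.908

AᵀA·[a, b]ᵀ = Aᵀg reads: 86·a + 406·b = 1066;  406·a + 2210·b = 5592.
Δ = 86·2210 − 406² = 25224.
a = (1066·2210 − 406·5592)/25224 = 21377/6306; b = (86·5592 − 406·1066)/25224 = 12029/6306.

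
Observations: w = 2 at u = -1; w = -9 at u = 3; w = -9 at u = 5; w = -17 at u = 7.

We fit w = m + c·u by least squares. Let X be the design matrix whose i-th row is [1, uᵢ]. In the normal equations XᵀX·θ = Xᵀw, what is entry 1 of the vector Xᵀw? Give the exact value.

Entry 1 ↔ basis 1, so (Xᵀw)_{1} = Σᵢ wᵢ = (1)·(2) + (1)·(-9) + (1)·(-9) + (1)·(-17) = -33.

-33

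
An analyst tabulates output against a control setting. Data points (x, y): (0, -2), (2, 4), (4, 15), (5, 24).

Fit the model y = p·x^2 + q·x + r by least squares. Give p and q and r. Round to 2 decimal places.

Normal-equation sums: Σx^2·x^2 = 897, Σx^2·x = 197, Σx^2 = 45, Σx·x = 45, Σx = 11, Σ1 = 4.
Right-hand side: Σx^2·y = 856, Σx·y = 188, Σy = 41.
Row-reducing yields p = 621/796, q = 977/796, r = -757/398.

p = 0.78, q = 1.23, r = -1.90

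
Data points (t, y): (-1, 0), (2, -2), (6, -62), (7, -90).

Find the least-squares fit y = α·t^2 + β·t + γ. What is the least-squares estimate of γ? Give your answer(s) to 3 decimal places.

With design matrix X, XᵀX = [[3714, 566, 90]; [566, 90, 14]; [90, 14, 4]] and Xᵀy = [-6650, -1006, -154]ᵀ.
Inverting the 3×3 Gram matrix, [α, β, γ]ᵀ = [-1671/781, 1334/781, 260/71]ᵀ.

γ = 3.662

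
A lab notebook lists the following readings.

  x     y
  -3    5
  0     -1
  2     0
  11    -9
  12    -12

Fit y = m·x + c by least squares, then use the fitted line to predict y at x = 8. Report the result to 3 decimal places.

ŷ = -7.040

The normal equations are: 278·m + 22·c = -258;  22·m + 5·c = -17.
Determinant 278·5 − 22² = 906.
m = ((-258)·5 − 22·(-17))/906 = -458/453; c = (278·(-17) − 22·(-258))/906 = 475/453.
At x = 8: ŷ = (-458/453)·(8) + (475/453)·(1) = -1063/151.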